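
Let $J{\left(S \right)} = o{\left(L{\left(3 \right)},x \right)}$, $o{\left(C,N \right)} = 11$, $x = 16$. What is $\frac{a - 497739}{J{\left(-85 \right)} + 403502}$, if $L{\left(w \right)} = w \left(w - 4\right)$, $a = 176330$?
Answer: $- \frac{29219}{36683} \approx -0.79653$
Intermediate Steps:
$L{\left(w \right)} = w \left(-4 + w\right)$
$J{\left(S \right)} = 11$
$\frac{a - 497739}{J{\left(-85 \right)} + 403502} = \frac{176330 - 497739}{11 + 403502} = - \frac{321409}{403513} = \left(-321409\right) \frac{1}{403513} = - \frac{29219}{36683}$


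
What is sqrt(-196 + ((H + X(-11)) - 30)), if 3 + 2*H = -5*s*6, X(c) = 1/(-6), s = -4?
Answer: I*sqrt(1509)/3 ≈ 12.949*I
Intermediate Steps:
X(c) = -1/6
H = 117/2 (H = -3/2 + (-5*(-4)*6)/2 = -3/2 + (20*6)/2 = -3/2 + (1/2)*120 = -3/2 + 60 = 117/2 ≈ 58.500)
sqrt(-196 + ((H + X(-11)) - 30)) = sqrt(-196 + ((117/2 - 1/6) - 30)) = sqrt(-196 + (175/3 - 30)) = sqrt(-196 + 85/3) = sqrt(-503/3) = I*sqrt(1509)/3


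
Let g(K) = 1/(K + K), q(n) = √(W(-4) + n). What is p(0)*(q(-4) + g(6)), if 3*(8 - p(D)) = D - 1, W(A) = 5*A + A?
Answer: 25/36 + 50*I*√7/3 ≈ 0.69444 + 44.096*I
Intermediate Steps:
W(A) = 6*A
q(n) = √(-24 + n) (q(n) = √(6*(-4) + n) = √(-24 + n))
g(K) = 1/(2*K)
p(D) = 25/3 - D/3 (p(D) = 8 - (D - 1)/3 = 8 - (-1 + D)/3 = 8 + (⅓ - D/3) = 25/3 - D/3)
p(0)*(q(-4) + g(6)) = (25/3 - ⅓*0)*(√(-24 - 4) + (½)/6) = (25/3 + 0)*(√(-28) + (½)*(⅙)) = 25*(2*I*√7 + 1/12)/3 = 25*(1/12 + 2*I*√7)/3 = 25/36 + 50*I*√7/3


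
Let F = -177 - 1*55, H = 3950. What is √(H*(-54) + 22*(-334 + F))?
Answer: 2*I*√56438 ≈ 475.13*I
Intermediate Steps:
F = -232 (F = -177 - 55 = -232)
√(H*(-54) + 22*(-334 + F)) = √(3950*(-54) + 22*(-334 - 232)) = √(-213300 + 22*(-566)) = √(-213300 - 12452) = √(-225752) = 2*I*√56438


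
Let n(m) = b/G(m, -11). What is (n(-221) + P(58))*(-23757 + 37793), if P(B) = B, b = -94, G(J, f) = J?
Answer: 181232832/221 ≈ 8.2006e+5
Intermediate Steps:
n(m) = -94/m
(n(-221) + P(58))*(-23757 + 37793) = (-94/(-221) + 58)*(-23757 + 37793) = (-94*(-1/221) + 58)*14036 = (94/221 + 58)*14036 = (12912/221)*14036 = 181232832/221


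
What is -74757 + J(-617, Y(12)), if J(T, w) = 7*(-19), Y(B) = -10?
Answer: -74890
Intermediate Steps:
J(T, w) = -133
-74757 + J(-617, Y(12)) = -74757 - 133 = -74890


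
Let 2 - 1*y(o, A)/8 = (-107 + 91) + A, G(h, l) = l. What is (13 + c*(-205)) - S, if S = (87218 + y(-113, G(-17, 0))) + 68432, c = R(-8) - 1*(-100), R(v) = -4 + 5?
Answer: -176486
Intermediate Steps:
R(v) = 1
c = 101 (c = 1 - 1*(-100) = 1 + 100 = 101)
y(o, A) = 144 - 8*A (y(o, A) = 16 - 8*((-107 + 91) + A) = 16 - 8*(-16 + A) = 16 + (128 - 8*A) = 144 - 8*A)
S = 155794 (S = (87218 + (144 - 8*0)) + 68432 = (87218 + (144 + 0)) + 68432 = (87218 + 144) + 68432 = 87362 + 68432 = 155794)
(13 + c*(-205)) - S = (13 + 101*(-205)) - 1*155794 = (13 - 20705) - 155794 = -20692 - 155794 = -176486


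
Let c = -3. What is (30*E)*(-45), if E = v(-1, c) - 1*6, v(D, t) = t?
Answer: 12150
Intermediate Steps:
E = -9 (E = -3 - 1*6 = -3 - 6 = -9)
(30*E)*(-45) = (30*(-9))*(-45) = -270*(-45) = 12150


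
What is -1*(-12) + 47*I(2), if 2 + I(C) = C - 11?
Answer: -505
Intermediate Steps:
I(C) = -13 + C (I(C) = -2 + (C - 11) = -2 + (-11 + C) = -13 + C)
-1*(-12) + 47*I(2) = -1*(-12) + 47*(-13 + 2) = 12 + 47*(-11) = 12 - 517 = -505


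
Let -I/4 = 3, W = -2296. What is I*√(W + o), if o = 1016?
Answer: -192*I*√5 ≈ -429.33*I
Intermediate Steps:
I = -12 (I = -4*3 = -12)
I*√(W + o) = -12*√(-2296 + 1016) = -192*I*√5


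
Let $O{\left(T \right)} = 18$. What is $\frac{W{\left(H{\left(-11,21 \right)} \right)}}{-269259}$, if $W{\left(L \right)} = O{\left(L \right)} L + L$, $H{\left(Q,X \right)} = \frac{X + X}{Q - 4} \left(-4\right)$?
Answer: $- \frac{1064}{1346295} \approx -0.00079032$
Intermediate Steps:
$H{\left(Q,X \right)} = - \frac{8 X}{-4 + Q}$ ($H{\left(Q,X \right)} = \frac{2 X}{-4 + Q} \left(-4\right) = - \frac{8 X}{-4 + Q}$)
$W{\left(L \right)} = 19 L$ ($W{\left(L \right)} = 18 L + L = 19 L$)
$\frac{W{\left(H{\left(-11,21 \right)} \right)}}{-269259} = \frac{19 \left(\left(-8\right) 21 \frac{1}{-4 - 11}\right)}{-269259} = 19 \left(\left(-8\right) 21 \frac{1}{-15}\right) \left(- \frac{1}{269259}\right) = 19 \left(\left(-8\right) 21 \left(- \frac{1}{15}\right)\right) \left(- \frac{1}{269259}\right) = 19 \cdot \frac{56}{5} \left(- \frac{1}{269259}\right) = \frac{1064}{5} \left(- \frac{1}{269259}\right) = - \frac{1064}{1346295}$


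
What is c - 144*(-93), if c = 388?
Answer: 13780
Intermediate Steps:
c - 144*(-93) = 388 - 144*(-93) = 388 + 13392 = 13780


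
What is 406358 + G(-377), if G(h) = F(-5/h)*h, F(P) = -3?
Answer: 407489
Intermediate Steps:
G(h) = -3*h
406358 + G(-377) = 406358 - 3*(-377) = 406358 + 1131 = 407489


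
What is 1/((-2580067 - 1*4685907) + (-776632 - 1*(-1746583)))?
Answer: -1/6296023 ≈ -1.5883e-7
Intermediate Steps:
1/((-2580067 - 1*4685907) + (-776632 - 1*(-1746583))) = 1/((-2580067 - 4685907) + (-776632 + 1746583)) = 1/(-7265974 + 969951) = 1/(-6296023) = -1/6296023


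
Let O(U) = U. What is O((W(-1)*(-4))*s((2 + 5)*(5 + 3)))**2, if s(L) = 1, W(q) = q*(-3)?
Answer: 144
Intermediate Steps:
W(q) = -3*q
O((W(-1)*(-4))*s((2 + 5)*(5 + 3)))**2 = ((-3*(-1)*(-4))*1)**2 = ((3*(-4))*1)**2 = (-12*1)**2 = (-12)**2 = 144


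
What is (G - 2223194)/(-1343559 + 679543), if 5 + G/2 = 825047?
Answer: 286555/332008 ≈ 0.86310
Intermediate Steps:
G = 1650084 (G = -10 + 2*825047 = -10 + 1650094 = 1650084)
(G - 2223194)/(-1343559 + 679543) = (1650084 - 2223194)/(-1343559 + 679543) = -573110/(-664016) = -573110*(-1/664016) = 286555/332008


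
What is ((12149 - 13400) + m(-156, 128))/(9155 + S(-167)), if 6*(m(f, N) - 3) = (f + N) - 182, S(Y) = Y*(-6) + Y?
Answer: -1283/9990 ≈ -0.12843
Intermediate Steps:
S(Y) = -5*Y (S(Y) = -6*Y + Y = -5*Y)
m(f, N) = -82/3 + N/6 + f/6 (m(f, N) = 3 + ((f + N) - 182)/6 = 3 + ((N + f) - 182)/6 = 3 + (-182 + N + f)/6 = 3 + (-91/3 + N/6 + f/6) = -82/3 + N/6 + f/6)
((12149 - 13400) + m(-156, 128))/(9155 + S(-167)) = ((12149 - 13400) + (-82/3 + (1/6)*128 + (1/6)*(-156)))/(9155 - 5*(-167)) = (-1251 + (-82/3 + 64/3 - 26))/(9155 + 835) = (-1251 - 32)/9990 = -1283*1/9990 = -1283/9990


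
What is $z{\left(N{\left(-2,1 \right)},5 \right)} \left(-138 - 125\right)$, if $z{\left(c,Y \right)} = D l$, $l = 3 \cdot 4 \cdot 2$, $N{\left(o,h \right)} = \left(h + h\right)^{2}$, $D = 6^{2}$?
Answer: $-227232$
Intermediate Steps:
$D = 36$
$N{\left(o,h \right)} = 4 h^{2}$ ($N{\left(o,h \right)} = \left(2 h\right)^{2} = 4 h^{2}$)
$l = 24$ ($l = 12 \cdot 2 = 24$)
$z{\left(c,Y \right)} = 864$ ($z{\left(c,Y \right)} = 36 \cdot 24 = 864$)
$z{\left(N{\left(-2,1 \right)},5 \right)} \left(-138 - 125\right) = 864 \left(-138 - 125\right) = 864 \left(-263\right) = -227232$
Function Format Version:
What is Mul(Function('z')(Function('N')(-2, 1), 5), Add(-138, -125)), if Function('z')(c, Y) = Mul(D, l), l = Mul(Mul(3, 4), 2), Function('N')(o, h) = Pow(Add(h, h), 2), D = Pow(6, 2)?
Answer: -227232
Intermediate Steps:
D = 36
Function('N')(o, h) = Mul(4, Pow(h, 2)) (Function('N')(o, h) = Pow(Mul(2, h), 2) = Mul(4, Pow(h, 2)))
l = 24 (l = Mul(12, 2) = 24)
Function('z')(c, Y) = 864 (Function('z')(c, Y) = Mul(36, 24) = 864)
Mul(Function('z')(Function('N')(-2, 1), 5), Add(-138, -125)) = Mul(864, Add(-138, -125)) = Mul(864, -263) = -227232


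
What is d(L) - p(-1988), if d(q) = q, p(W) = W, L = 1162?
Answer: 3150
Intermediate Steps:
d(L) - p(-1988) = 1162 - 1*(-1988) = 1162 + 1988 = 3150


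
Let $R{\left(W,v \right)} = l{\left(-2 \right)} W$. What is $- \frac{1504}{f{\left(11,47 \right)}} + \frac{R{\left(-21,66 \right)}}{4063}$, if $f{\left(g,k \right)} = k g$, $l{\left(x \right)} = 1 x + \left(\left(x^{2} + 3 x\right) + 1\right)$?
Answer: $- \frac{129323}{44693} \approx -2.8936$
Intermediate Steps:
$l{\left(x \right)} = 1 + x^{2} + 4 x$ ($l{\left(x \right)} = x + \left(1 + x^{2} + 3 x\right) = 1 + x^{2} + 4 x$)
$f{\left(g,k \right)} = g k$
$R{\left(W,v \right)} = - 3 W$ ($R{\left(W,v \right)} = \left(1 + \left(-2\right)^{2} + 4 \left(-2\right)\right) W = \left(1 + 4 - 8\right) W = - 3 W$)
$- \frac{1504}{f{\left(11,47 \right)}} + \frac{R{\left(-21,66 \right)}}{4063} = - \frac{1504}{11 \cdot 47} + \frac{\left(-3\right) \left(-21\right)}{4063} = - \frac{1504}{517} + 63 \cdot \frac{1}{4063} = \left(-1504\right) \frac{1}{517} + \frac{63}{4063} = - \frac{32}{11} + \frac{63}{4063} = - \frac{129323}{44693}$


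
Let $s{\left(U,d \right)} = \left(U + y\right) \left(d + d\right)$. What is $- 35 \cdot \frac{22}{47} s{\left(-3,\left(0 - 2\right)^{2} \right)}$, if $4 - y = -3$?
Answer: $- \frac{24640}{47} \approx -524.25$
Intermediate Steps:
$y = 7$ ($y = 4 - -3 = 4 + 3 = 7$)
$s{\left(U,d \right)} = 2 d \left(7 + U\right)$ ($s{\left(U,d \right)} = \left(U + 7\right) \left(d + d\right) = \left(7 + U\right) 2 d = 2 d \left(7 + U\right)$)
$- 35 \cdot \frac{22}{47} s{\left(-3,\left(0 - 2\right)^{2} \right)} = - 35 \cdot \frac{22}{47} \cdot 2 \left(0 - 2\right)^{2} \left(7 - 3\right) = - 35 \cdot 22 \cdot \frac{1}{47} \cdot 2 \left(-2\right)^{2} \cdot 4 = \left(-35\right) \frac{22}{47} \cdot 2 \cdot 4 \cdot 4 = \left(- \frac{770}{47}\right) 32 = - \frac{24640}{47}$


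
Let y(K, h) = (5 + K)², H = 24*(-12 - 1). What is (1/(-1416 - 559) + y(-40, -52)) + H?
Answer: 1803174/1975 ≈ 913.00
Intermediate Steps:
H = -312 (H = 24*(-13) = -312)
(1/(-1416 - 559) + y(-40, -52)) + H = (1/(-1416 - 559) + (5 - 40)²) - 312 = (1/(-1975) + (-35)²) - 312 = (-1/1975 + 1225) - 312 = 2419374/1975 - 312 = 1803174/1975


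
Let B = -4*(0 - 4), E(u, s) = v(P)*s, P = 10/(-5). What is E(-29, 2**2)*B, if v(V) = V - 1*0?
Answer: -128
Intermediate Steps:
P = -2 (P = 10*(-1/5) = -2)
v(V) = V (v(V) = V + 0 = V)
E(u, s) = -2*s
B = 16 (B = -4*(-4) = 16)
E(-29, 2**2)*B = -2*2**2*16 = -2*4*16 = -8*16 = -128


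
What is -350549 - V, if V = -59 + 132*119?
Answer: -366198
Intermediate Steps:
V = 15649 (V = -59 + 15708 = 15649)
-350549 - V = -350549 - 1*15649 = -350549 - 15649 = -366198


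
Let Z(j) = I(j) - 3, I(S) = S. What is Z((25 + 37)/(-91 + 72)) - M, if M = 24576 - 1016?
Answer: -447759/19 ≈ -23566.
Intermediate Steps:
M = 23560
Z(j) = -3 + j (Z(j) = j - 3 = -3 + j)
Z((25 + 37)/(-91 + 72)) - M = (-3 + (25 + 37)/(-91 + 72)) - 1*23560 = (-3 + 62/(-19)) - 23560 = (-3 + 62*(-1/19)) - 23560 = (-3 - 62/19) - 23560 = -119/19 - 23560 = -447759/19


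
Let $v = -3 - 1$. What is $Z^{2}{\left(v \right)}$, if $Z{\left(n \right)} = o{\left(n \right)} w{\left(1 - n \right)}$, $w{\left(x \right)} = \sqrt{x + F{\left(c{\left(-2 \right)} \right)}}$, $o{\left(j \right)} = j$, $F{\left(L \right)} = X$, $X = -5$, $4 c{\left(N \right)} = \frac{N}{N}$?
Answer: $0$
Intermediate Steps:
$c{\left(N \right)} = \frac{1}{4}$ ($c{\left(N \right)} = \frac{N \frac{1}{N}}{4} = \frac{1}{4} \cdot 1 = \frac{1}{4}$)
$v = -4$
$F{\left(L \right)} = -5$
$w{\left(x \right)} = \sqrt{-5 + x}$ ($w{\left(x \right)} = \sqrt{x - 5} = \sqrt{-5 + x}$)
$Z{\left(n \right)} = n \sqrt{-4 - n}$ ($Z{\left(n \right)} = n \sqrt{-5 - \left(-1 + n\right)} = n \sqrt{-4 - n}$)
$Z^{2}{\left(v \right)} = \left(- 4 \sqrt{-4 - -4}\right)^{2} = \left(- 4 \sqrt{-4 + 4}\right)^{2} = \left(- 4 \sqrt{0}\right)^{2} = \left(\left(-4\right) 0\right)^{2} = 0^{2} = 0$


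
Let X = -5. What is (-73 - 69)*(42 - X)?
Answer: -6674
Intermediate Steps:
(-73 - 69)*(42 - X) = (-73 - 69)*(42 - 1*(-5)) = -142*(42 + 5) = -142*47 = -6674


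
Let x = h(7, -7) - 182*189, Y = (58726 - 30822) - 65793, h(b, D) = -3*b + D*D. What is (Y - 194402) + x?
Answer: -266661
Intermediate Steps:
h(b, D) = D² - 3*b (h(b, D) = -3*b + D² = D² - 3*b)
Y = -37889 (Y = 27904 - 65793 = -37889)
x = -34370 (x = ((-7)² - 3*7) - 182*189 = (49 - 21) - 34398 = 28 - 34398 = -34370)
(Y - 194402) + x = (-37889 - 194402) - 34370 = -232291 - 34370 = -266661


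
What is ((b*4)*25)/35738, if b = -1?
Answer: -50/17869 ≈ -0.0027981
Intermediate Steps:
((b*4)*25)/35738 = (-1*4*25)/35738 = -4*25*(1/35738) = -100*1/35738 = -50/17869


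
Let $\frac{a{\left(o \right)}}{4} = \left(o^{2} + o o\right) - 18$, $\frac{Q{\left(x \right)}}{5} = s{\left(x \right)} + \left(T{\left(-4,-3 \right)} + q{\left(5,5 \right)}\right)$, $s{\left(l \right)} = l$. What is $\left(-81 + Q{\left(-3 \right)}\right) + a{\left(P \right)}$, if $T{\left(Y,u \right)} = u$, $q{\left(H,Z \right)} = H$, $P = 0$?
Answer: $-158$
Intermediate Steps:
$Q{\left(x \right)} = 10 + 5 x$ ($Q{\left(x \right)} = 5 \left(x + \left(-3 + 5\right)\right) = 5 \left(x + 2\right) = 5 \left(2 + x\right) = 10 + 5 x$)
$a{\left(o \right)} = -72 + 8 o^{2}$ ($a{\left(o \right)} = 4 \left(\left(o^{2} + o o\right) - 18\right) = 4 \left(\left(o^{2} + o^{2}\right) - 18\right) = 4 \left(2 o^{2} - 18\right) = 4 \left(-18 + 2 o^{2}\right) = -72 + 8 o^{2}$)
$\left(-81 + Q{\left(-3 \right)}\right) + a{\left(P \right)} = \left(-81 + \left(10 + 5 \left(-3\right)\right)\right) - \left(72 - 8 \cdot 0^{2}\right) = \left(-81 + \left(10 - 15\right)\right) + \left(-72 + 8 \cdot 0\right) = \left(-81 - 5\right) + \left(-72 + 0\right) = -86 - 72 = -158$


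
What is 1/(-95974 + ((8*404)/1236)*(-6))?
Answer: -103/9886938 ≈ -1.0418e-5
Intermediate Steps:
1/(-95974 + ((8*404)/1236)*(-6)) = 1/(-95974 + (3232*(1/1236))*(-6)) = 1/(-95974 + (808/309)*(-6)) = 1/(-95974 - 1616/103) = 1/(-9886938/103) = -103/9886938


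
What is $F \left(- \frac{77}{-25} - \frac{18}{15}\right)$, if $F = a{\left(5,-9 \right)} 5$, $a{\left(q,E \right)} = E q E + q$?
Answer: $3854$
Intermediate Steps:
$a{\left(q,E \right)} = q + q E^{2}$ ($a{\left(q,E \right)} = q E^{2} + q = q + q E^{2}$)
$F = 2050$ ($F = 5 \left(1 + \left(-9\right)^{2}\right) 5 = 5 \left(1 + 81\right) 5 = 5 \cdot 82 \cdot 5 = 410 \cdot 5 = 2050$)
$F \left(- \frac{77}{-25} - \frac{18}{15}\right) = 2050 \left(- \frac{77}{-25} - \frac{18}{15}\right) = 2050 \left(\left(-77\right) \left(- \frac{1}{25}\right) - \frac{6}{5}\right) = 2050 \left(\frac{77}{25} - \frac{6}{5}\right) = 2050 \cdot \frac{47}{25} = 3854$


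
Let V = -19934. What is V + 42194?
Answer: 22260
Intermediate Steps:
V + 42194 = -19934 + 42194 = 22260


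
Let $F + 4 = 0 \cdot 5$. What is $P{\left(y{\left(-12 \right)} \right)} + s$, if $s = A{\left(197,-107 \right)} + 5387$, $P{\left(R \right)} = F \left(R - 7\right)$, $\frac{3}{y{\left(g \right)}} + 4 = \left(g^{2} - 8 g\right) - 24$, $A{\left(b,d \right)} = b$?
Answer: $\frac{297433}{53} \approx 5611.9$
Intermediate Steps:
$F = -4$ ($F = -4 + 0 \cdot 5 = -4 + 0 = -4$)
$y{\left(g \right)} = \frac{3}{-28 + g^{2} - 8 g}$ ($y{\left(g \right)} = \frac{3}{-4 - \left(24 - g^{2} + 8 g\right)} = \frac{3}{-28 + g^{2} - 8 g}$)
$P{\left(R \right)} = 28 - 4 R$ ($P{\left(R \right)} = - 4 \left(R - 7\right) = - 4 \left(-7 + R\right) = 28 - 4 R$)
$s = 5584$ ($s = 197 + 5387 = 5584$)
$P{\left(y{\left(-12 \right)} \right)} + s = \left(28 - 4 \frac{3}{-28 + \left(-12\right)^{2} - -96}\right) + 5584 = \left(28 - 4 \frac{3}{-28 + 144 + 96}\right) + 5584 = \left(28 - 4 \cdot \frac{3}{212}\right) + 5584 = \left(28 - 4 \cdot 3 \cdot \frac{1}{212}\right) + 5584 = \left(28 - \frac{3}{53}\right) + 5584 = \frac{1481}{53} + 5584 = \frac{297433}{53}$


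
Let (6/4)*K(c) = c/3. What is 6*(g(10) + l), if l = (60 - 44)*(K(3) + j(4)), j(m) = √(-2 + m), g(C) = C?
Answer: 124 + 96*√2 ≈ 259.76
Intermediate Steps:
K(c) = 2*c/9 (K(c) = 2*(c/3)/3 = 2*c/9)
l = 32/3 + 16*√2 (l = (60 - 44)*((2/9)*3 + √(-2 + 4)) = 16*(⅔ + √2) = 32/3 + 16*√2 ≈ 33.294)
6*(g(10) + l) = 6*(10 + (32/3 + 16*√2)) = 6*(62/3 + 16*√2) = 124 + 96*√2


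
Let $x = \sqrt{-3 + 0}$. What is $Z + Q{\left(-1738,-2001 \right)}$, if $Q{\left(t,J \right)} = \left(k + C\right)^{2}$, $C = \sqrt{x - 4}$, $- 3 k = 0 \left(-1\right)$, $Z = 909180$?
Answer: $909176 + i \sqrt{3} \approx 9.0918 \cdot 10^{5} + 1.732 i$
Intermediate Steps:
$x = i \sqrt{3}$ ($x = \sqrt{-3} = i \sqrt{3} \approx 1.732 i$)
$k = 0$ ($k = - \frac{0 \left(-1\right)}{3} = \left(- \frac{1}{3}\right) 0 = 0$)
$C = \sqrt{-4 + i \sqrt{3}}$ ($C = \sqrt{i \sqrt{3} - 4} = \sqrt{-4 + i \sqrt{3}} \approx 0.42361 + 2.0444 i$)
$Q{\left(t,J \right)} = -4 + i \sqrt{3}$ ($Q{\left(t,J \right)} = \left(0 + \sqrt{-4 + i \sqrt{3}}\right)^{2} = \left(\sqrt{-4 + i \sqrt{3}}\right)^{2} = -4 + i \sqrt{3}$)
$Z + Q{\left(-1738,-2001 \right)} = 909180 - \left(4 - i \sqrt{3}\right) = 909176 + i \sqrt{3}$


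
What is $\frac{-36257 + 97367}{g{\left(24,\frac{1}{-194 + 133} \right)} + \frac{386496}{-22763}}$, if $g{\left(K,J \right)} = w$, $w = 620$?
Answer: $\frac{695523465}{6863282} \approx 101.34$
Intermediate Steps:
$g{\left(K,J \right)} = 620$
$\frac{-36257 + 97367}{g{\left(24,\frac{1}{-194 + 133} \right)} + \frac{386496}{-22763}} = \frac{-36257 + 97367}{620 + \frac{386496}{-22763}} = \frac{61110}{620 + 386496 \left(- \frac{1}{22763}\right)} = \frac{61110}{620 - \frac{386496}{22763}} = \frac{61110}{\frac{13726564}{22763}} = 61110 \cdot \frac{22763}{13726564} = \frac{695523465}{6863282}$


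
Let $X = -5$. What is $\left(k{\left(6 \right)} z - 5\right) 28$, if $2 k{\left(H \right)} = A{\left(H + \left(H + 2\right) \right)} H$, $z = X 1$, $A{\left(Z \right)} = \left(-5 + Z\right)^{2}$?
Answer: $-34160$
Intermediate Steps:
$z = -5$ ($z = \left(-5\right) 1 = -5$)
$k{\left(H \right)} = \frac{H \left(-3 + 2 H\right)^{2}}{2}$ ($k{\left(H \right)} = \frac{\left(-5 + \left(H + \left(H + 2\right)\right)\right)^{2} H}{2} = \frac{\left(-5 + \left(H + \left(2 + H\right)\right)\right)^{2} H}{2} = \frac{\left(-5 + \left(2 + 2 H\right)\right)^{2} H}{2} = \frac{\left(-3 + 2 H\right)^{2} H}{2} = \frac{H \left(-3 + 2 H\right)^{2}}{2}$)
$\left(k{\left(6 \right)} z - 5\right) 28 = \left(\frac{1}{2} \cdot 6 \left(-3 + 2 \cdot 6\right)^{2} \left(-5\right) - 5\right) 28 = \left(\frac{1}{2} \cdot 6 \left(-3 + 12\right)^{2} \left(-5\right) - 5\right) 28 = \left(\frac{1}{2} \cdot 6 \cdot 9^{2} \left(-5\right) - 5\right) 28 = \left(\frac{1}{2} \cdot 6 \cdot 81 \left(-5\right) - 5\right) 28 = \left(243 \left(-5\right) - 5\right) 28 = \left(-1215 - 5\right) 28 = \left(-1220\right) 28 = -34160$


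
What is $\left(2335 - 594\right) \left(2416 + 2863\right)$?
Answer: $9190739$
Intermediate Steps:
$\left(2335 - 594\right) \left(2416 + 2863\right) = 1741 \cdot 5279 = 9190739$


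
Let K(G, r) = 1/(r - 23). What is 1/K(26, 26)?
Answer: 3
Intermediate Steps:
K(G, r) = 1/(-23 + r)
1/K(26, 26) = 1/(1/(-23 + 26)) = 1/(1/3) = 1/(⅓) = 3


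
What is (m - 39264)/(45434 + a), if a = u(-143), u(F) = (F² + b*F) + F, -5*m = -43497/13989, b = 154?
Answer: -915425661/1019285170 ≈ -0.89811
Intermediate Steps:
m = 14499/23315 (m = -(-43497)/(5*13989) = -⅕*(-14499/4663) = 14499/23315 ≈ 0.62187)
u(F) = F² + 155*F (u(F) = (F² + 154*F) + F = F² + 155*F)
a = -1716 (a = -143*(155 - 143) = -143*12 = -1716)
(m - 39264)/(45434 + a) = (14499/23315 - 39264)/(45434 - 1716) = -915425661/23315/43718 = -915425661/23315*1/43718 = -915425661/1019285170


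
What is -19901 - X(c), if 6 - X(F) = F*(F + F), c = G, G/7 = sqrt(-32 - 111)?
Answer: -33921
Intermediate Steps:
G = 7*I*sqrt(143) (G = 7*sqrt(-32 - 111) = 7*sqrt(-143) = 7*(I*sqrt(143)) = 7*I*sqrt(143) ≈ 83.708*I)
c = 7*I*sqrt(143) ≈ 83.708*I
X(F) = 6 - 2*F**2 (X(F) = 6 - F*(F + F) = 6 - F*2*F = 6 - 2*F**2)
-19901 - X(c) = -19901 - (6 - 2*(7*I*sqrt(143))**2) = -19901 - (6 - 2*(-7007)) = -19901 - (6 + 14014) = -19901 - 1*14020 = -19901 - 14020 = -33921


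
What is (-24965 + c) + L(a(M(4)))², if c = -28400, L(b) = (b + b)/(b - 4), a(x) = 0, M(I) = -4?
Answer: -53365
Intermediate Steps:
L(b) = 2*b/(-4 + b) (L(b) = (2*b)/(-4 + b) = 2*b/(-4 + b))
(-24965 + c) + L(a(M(4)))² = (-24965 - 28400) + (2*0/(-4 + 0))² = -53365 + (2*0/(-4))² = -53365 + (2*0*(-¼))² = -53365 + 0² = -53365 + 0 = -53365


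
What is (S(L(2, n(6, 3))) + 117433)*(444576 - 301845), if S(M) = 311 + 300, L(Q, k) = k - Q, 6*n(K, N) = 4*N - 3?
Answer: 16848538164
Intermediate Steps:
n(K, N) = -½ + 2*N/3 (n(K, N) = (4*N - 3)/6 = (-3 + 4*N)/6 = -½ + 2*N/3)
S(M) = 611
(S(L(2, n(6, 3))) + 117433)*(444576 - 301845) = (611 + 117433)*(444576 - 301845) = 118044*142731 = 16848538164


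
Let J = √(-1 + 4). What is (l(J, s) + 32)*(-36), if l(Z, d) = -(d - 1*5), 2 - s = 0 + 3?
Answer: -1368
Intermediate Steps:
s = -1 (s = 2 - (0 + 3) = 2 - 1*3 = 2 - 3 = -1)
J = √3 ≈ 1.7320
l(Z, d) = 5 - d (l(Z, d) = -(d - 5) = -(-5 + d) = 5 - d)
(l(J, s) + 32)*(-36) = ((5 - 1*(-1)) + 32)*(-36) = ((5 + 1) + 32)*(-36) = (6 + 32)*(-36) = 38*(-36) = -1368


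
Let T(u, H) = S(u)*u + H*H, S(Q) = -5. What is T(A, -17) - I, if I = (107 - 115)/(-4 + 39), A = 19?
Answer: 6798/35 ≈ 194.23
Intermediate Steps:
T(u, H) = H² - 5*u (T(u, H) = -5*u + H*H = -5*u + H² = H² - 5*u)
I = -8/35 ≈ -0.22857
T(A, -17) - I = ((-17)² - 5*19) - 1*(-8/35) = (289 - 95) + 8/35 = 194 + 8/35 = 6798/35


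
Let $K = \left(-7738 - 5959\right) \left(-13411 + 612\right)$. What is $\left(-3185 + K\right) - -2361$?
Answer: $175307079$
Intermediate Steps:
$K = 175307903$ ($K = \left(-13697\right) \left(-12799\right) = 175307903$)
$\left(-3185 + K\right) - -2361 = \left(-3185 + 175307903\right) - -2361 = 175304718 + \left(2376 - 15\right) = 175304718 + 2361 = 175307079$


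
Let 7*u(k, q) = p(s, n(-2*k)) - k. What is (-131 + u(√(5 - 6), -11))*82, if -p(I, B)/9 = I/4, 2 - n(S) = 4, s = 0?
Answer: -10742 - 82*I/7 ≈ -10742.0 - 11.714*I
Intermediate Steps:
n(S) = -2 (n(S) = 2 - 1*4 = 2 - 4 = -2)
p(I, B) = -9*I/4
u(k, q) = -k/7 (u(k, q) = (-9/4*0 - k)/7 = (0 - k)/7 = (-k)/7 = -k/7)
(-131 + u(√(5 - 6), -11))*82 = (-131 - √(5 - 6)/7)*82 = (-131 - I/7)*82 = -10742 - 82*I/7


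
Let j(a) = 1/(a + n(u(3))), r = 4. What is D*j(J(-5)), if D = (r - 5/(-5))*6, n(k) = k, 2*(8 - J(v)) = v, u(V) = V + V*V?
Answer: 4/3 ≈ 1.3333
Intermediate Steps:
u(V) = V + V²
J(v) = 8 - v/2
j(a) = 1/(12 + a) (j(a) = 1/(a + 3*(1 + 3)) = 1/(a + 3*4) = 1/(a + 12) = 1/(12 + a))
D = 30 (D = (4 - 5/(-5))*6 = (4 - 5*(-⅕))*6 = (4 + 1)*6 = 5*6 = 30)
D*j(J(-5)) = 30/(12 + (8 - ½*(-5))) = 30/(12 + (8 + 5/2)) = 30/(12 + 21/2) = 30/(45/2) = 30*(2/45) = 4/3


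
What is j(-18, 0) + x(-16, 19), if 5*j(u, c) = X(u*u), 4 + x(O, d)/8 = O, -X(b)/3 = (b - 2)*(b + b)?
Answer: -626768/5 ≈ -1.2535e+5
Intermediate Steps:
X(b) = -6*b*(-2 + b) (X(b) = -3*(b - 2)*(b + b) = -3*(-2 + b)*2*b = -6*b*(-2 + b))
x(O, d) = -32 + 8*O
j(u, c) = 6*u²*(2 - u²)/5 (j(u, c) = (6*(u*u)*(2 - u*u))/5 = (6*u²*(2 - u²))/5 = 6*u²*(2 - u²)/5)
j(-18, 0) + x(-16, 19) = (6/5)*(-18)²*(2 - 1*(-18)²) + (-32 + 8*(-16)) = (6/5)*324*(2 - 1*324) + (-32 - 128) = (6/5)*324*(2 - 324) - 160 = (6/5)*324*(-322) - 160 = -625968/5 - 160 = -626768/5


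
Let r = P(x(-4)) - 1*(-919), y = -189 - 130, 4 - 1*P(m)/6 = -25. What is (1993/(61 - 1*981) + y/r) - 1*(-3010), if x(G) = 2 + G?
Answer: 3024263771/1005560 ≈ 3007.5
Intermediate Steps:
P(m) = 174 (P(m) = 24 - 6*(-25) = 24 + 150 = 174)
y = -319
r = 1093 (r = 174 - 1*(-919) = 174 + 919 = 1093)
(1993/(61 - 1*981) + y/r) - 1*(-3010) = (1993/(61 - 1*981) - 319/1093) - 1*(-3010) = (1993/(61 - 981) - 319*1/1093) + 3010 = (1993/(-920) - 319/1093) + 3010 = (1993*(-1/920) - 319/1093) + 3010 = (-1993/920 - 319/1093) + 3010 = -2471829/1005560 + 3010 = 3024263771/1005560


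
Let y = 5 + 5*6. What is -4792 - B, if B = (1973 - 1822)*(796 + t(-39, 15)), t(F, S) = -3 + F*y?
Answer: 81580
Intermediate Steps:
y = 35 (y = 5 + 30 = 35)
t(F, S) = -3 + 35*F (t(F, S) = -3 + F*35 = -3 + 35*F)
B = -86372 (B = (1973 - 1822)*(796 + (-3 + 35*(-39))) = 151*(796 + (-3 - 1365)) = 151*(796 - 1368) = 151*(-572) = -86372)
-4792 - B = -4792 - 1*(-86372) = -4792 + 86372 = 81580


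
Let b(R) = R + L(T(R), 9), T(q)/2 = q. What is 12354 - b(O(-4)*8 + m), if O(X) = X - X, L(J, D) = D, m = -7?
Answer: 12352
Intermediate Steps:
T(q) = 2*q
O(X) = 0
b(R) = 9 + R (b(R) = R + 9 = 9 + R)
12354 - b(O(-4)*8 + m) = 12354 - (9 + (0*8 - 7)) = 12354 - (9 + (0 - 7)) = 12354 - (9 - 7) = 12354 - 1*2 = 12354 - 2 = 12352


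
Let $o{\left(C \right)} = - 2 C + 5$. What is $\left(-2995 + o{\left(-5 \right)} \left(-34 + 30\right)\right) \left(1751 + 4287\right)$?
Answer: $-18446090$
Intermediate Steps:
$o{\left(C \right)} = 5 - 2 C$
$\left(-2995 + o{\left(-5 \right)} \left(-34 + 30\right)\right) \left(1751 + 4287\right) = \left(-2995 + \left(5 - -10\right) \left(-34 + 30\right)\right) \left(1751 + 4287\right) = \left(-2995 + \left(5 + 10\right) \left(-4\right)\right) 6038 = \left(-2995 + 15 \left(-4\right)\right) 6038 = \left(-2995 - 60\right) 6038 = \left(-3055\right) 6038 = -18446090$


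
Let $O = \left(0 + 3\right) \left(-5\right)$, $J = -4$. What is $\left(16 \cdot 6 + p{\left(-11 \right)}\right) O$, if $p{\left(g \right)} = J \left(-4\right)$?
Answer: $-1680$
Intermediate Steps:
$O = -15$ ($O = 3 \left(-5\right) = -15$)
$p{\left(g \right)} = 16$ ($p{\left(g \right)} = \left(-4\right) \left(-4\right) = 16$)
$\left(16 \cdot 6 + p{\left(-11 \right)}\right) O = \left(16 \cdot 6 + 16\right) \left(-15\right) = \left(96 + 16\right) \left(-15\right) = 112 \left(-15\right) = -1680$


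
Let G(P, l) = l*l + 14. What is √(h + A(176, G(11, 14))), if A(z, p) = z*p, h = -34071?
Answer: 3*√321 ≈ 53.749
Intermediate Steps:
G(P, l) = 14 + l² (G(P, l) = l² + 14 = 14 + l²)
A(z, p) = p*z
√(h + A(176, G(11, 14))) = √(-34071 + (14 + 14²)*176) = √(-34071 + (14 + 196)*176) = √(-34071 + 210*176) = √(-34071 + 36960) = √2889 = 3*√321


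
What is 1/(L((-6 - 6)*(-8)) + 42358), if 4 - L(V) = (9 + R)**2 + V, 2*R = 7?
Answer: 4/168439 ≈ 2.3747e-5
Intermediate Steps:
R = 7/2 (R = (1/2)*7 = 7/2 ≈ 3.5000)
L(V) = -609/4 - V (L(V) = 4 - ((9 + 7/2)**2 + V) = 4 - ((25/2)**2 + V) = 4 - (625/4 + V) = 4 + (-625/4 - V) = -609/4 - V)
1/(L((-6 - 6)*(-8)) + 42358) = 1/((-609/4 - (-6 - 6)*(-8)) + 42358) = 1/((-609/4 - (-12)*(-8)) + 42358) = 1/((-609/4 - 1*96) + 42358) = 1/((-609/4 - 96) + 42358) = 1/(-993/4 + 42358) = 1/(168439/4) = 4/168439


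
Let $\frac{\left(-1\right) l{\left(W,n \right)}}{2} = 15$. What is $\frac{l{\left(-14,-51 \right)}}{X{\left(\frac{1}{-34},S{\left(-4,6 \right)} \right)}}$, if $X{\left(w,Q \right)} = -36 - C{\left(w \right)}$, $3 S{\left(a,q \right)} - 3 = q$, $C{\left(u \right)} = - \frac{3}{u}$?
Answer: $\frac{5}{23} \approx 0.21739$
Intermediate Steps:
$l{\left(W,n \right)} = -30$ ($l{\left(W,n \right)} = \left(-2\right) 15 = -30$)
$S{\left(a,q \right)} = 1 + \frac{q}{3}$
$X{\left(w,Q \right)} = -36 + \frac{3}{w}$ ($X{\left(w,Q \right)} = -36 - - \frac{3}{w} = -36 + \frac{3}{w}$)
$\frac{l{\left(-14,-51 \right)}}{X{\left(\frac{1}{-34},S{\left(-4,6 \right)} \right)}} = - \frac{30}{-36 + \frac{3}{\frac{1}{-34}}} = - \frac{30}{-36 + \frac{3}{- \frac{1}{34}}} = - \frac{30}{-36 + 3 \left(-34\right)} = - \frac{30}{-36 - 102} = - \frac{30}{-138} = \left(-30\right) \left(- \frac{1}{138}\right) = \frac{5}{23}$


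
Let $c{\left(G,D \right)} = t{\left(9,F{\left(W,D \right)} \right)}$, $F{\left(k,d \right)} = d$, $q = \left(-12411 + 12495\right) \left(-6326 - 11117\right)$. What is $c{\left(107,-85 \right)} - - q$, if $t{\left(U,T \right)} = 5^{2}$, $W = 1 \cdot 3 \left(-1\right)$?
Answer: $-1465187$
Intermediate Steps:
$W = -3$ ($W = 3 \left(-1\right) = -3$)
$q = -1465212$ ($q = 84 \left(-17443\right) = -1465212$)
$t{\left(U,T \right)} = 25$
$c{\left(G,D \right)} = 25$
$c{\left(107,-85 \right)} - - q = 25 - \left(-1\right) \left(-1465212\right) = 25 - 1465212 = -1465187$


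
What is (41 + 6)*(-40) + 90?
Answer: -1790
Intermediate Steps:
(41 + 6)*(-40) + 90 = 47*(-40) + 90 = -1880 + 90 = -1790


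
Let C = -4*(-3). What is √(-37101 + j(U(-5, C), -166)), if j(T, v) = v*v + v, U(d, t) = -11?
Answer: 3*I*√1079 ≈ 98.544*I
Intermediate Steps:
C = 12
j(T, v) = v + v² (j(T, v) = v² + v = v + v²)
√(-37101 + j(U(-5, C), -166)) = √(-37101 - 166*(1 - 166)) = √(-37101 - 166*(-165)) = √(-37101 + 27390) = √(-9711) = 3*I*√1079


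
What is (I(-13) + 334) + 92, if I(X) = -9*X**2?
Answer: -1095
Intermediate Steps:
(I(-13) + 334) + 92 = (-9*(-13)**2 + 334) + 92 = (-9*169 + 334) + 92 = (-1521 + 334) + 92 = -1187 + 92 = -1095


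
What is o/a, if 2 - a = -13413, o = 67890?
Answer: 13578/2683 ≈ 5.0608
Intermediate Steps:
a = 13415 (a = 2 - 1*(-13413) = 2 + 13413 = 13415)
o/a = 67890/13415 = 67890*(1/13415) = 13578/2683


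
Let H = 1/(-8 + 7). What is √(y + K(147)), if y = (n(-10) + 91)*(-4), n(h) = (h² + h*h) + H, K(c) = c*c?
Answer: 143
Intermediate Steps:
K(c) = c²
H = -1 (H = 1/(-1) = -1)
n(h) = -1 + 2*h² (n(h) = (h² + h*h) - 1 = (h² + h²) - 1 = 2*h² - 1 = -1 + 2*h²)
y = -1160 (y = ((-1 + 2*(-10)²) + 91)*(-4) = ((-1 + 2*100) + 91)*(-4) = ((-1 + 200) + 91)*(-4) = (199 + 91)*(-4) = 290*(-4) = -1160)
√(y + K(147)) = √(-1160 + 147²) = √(-1160 + 21609) = √20449 = 143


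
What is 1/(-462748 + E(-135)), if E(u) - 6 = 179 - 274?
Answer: -1/462837 ≈ -2.1606e-6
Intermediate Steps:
E(u) = -89 (E(u) = 6 + (179 - 274) = 6 - 95 = -89)
1/(-462748 + E(-135)) = 1/(-462748 - 89) = 1/(-462837) = -1/462837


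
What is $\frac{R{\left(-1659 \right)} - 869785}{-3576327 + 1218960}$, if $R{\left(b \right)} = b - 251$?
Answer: $\frac{290565}{785789} \approx 0.36977$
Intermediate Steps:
$R{\left(b \right)} = -251 + b$
$\frac{R{\left(-1659 \right)} - 869785}{-3576327 + 1218960} = \frac{\left(-251 - 1659\right) - 869785}{-3576327 + 1218960} = \frac{-1910 - 869785}{-2357367} = \left(-871695\right) \left(- \frac{1}{2357367}\right) = \frac{290565}{785789}$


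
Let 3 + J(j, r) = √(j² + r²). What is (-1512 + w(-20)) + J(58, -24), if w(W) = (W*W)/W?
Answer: -1535 + 2*√985 ≈ -1472.2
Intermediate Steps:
w(W) = W (w(W) = W²/W = W)
J(j, r) = -3 + √(j² + r²)
(-1512 + w(-20)) + J(58, -24) = (-1512 - 20) + (-3 + √(58² + (-24)²)) = -1532 + (-3 + √(3364 + 576)) = -1532 + (-3 + √3940) = -1532 + (-3 + 2*√985) = -1535 + 2*√985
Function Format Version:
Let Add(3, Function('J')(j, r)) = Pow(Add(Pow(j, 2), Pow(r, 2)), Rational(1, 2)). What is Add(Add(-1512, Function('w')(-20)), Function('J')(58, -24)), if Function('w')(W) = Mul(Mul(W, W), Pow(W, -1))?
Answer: Add(-1535, Mul(2, Pow(985, Rational(1, 2)))) ≈ -1472.2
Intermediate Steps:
Function('w')(W) = W (Function('w')(W) = Mul(Pow(W, 2), Pow(W, -1)) = W)
Function('J')(j, r) = Add(-3, Pow(Add(Pow(j, 2), Pow(r, 2)), Rational(1, 2)))
Add(Add(-1512, Function('w')(-20)), Function('J')(58, -24)) = Add(Add(-1512, -20), Add(-3, Pow(Add(Pow(58, 2), Pow(-24, 2)), Rational(1, 2)))) = Add(-1532, Add(-3, Pow(Add(3364, 576), Rational(1, 2)))) = Add(-1532, Add(-3, Pow(3940, Rational(1, 2)))) = Add(-1532, Add(-3, Mul(2, Pow(985, Rational(1, 2))))) = Add(-1535, Mul(2, Pow(985, Rational(1, 2))))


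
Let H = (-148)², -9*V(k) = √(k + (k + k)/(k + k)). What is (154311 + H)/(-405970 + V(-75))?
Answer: -222868395675/513451650499 + 121995*I*√74/1026903300998 ≈ -0.43406 + 1.0219e-6*I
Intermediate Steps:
V(k) = -√(1 + k)/9 (V(k) = -√(k + (k + k)/(k + k))/9 = -√(k + (2*k)/((2*k)))/9 = -√(k + (2*k)*(1/(2*k)))/9 = -√(k + 1)/9 = -√(1 + k)/9)
H = 21904
(154311 + H)/(-405970 + V(-75)) = (154311 + 21904)/(-405970 - √(1 - 75)/9) = 176215/(-405970 - I*√74/9)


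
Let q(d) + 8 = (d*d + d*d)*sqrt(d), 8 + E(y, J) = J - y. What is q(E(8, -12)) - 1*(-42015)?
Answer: 42007 + 3136*I*sqrt(7) ≈ 42007.0 + 8297.1*I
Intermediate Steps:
E(y, J) = -8 + J - y (E(y, J) = -8 + (J - y) = -8 + J - y)
q(d) = -8 + 2*d**(5/2) (q(d) = -8 + (d*d + d*d)*sqrt(d) = -8 + (d**2 + d**2)*sqrt(d) = -8 + (2*d**2)*sqrt(d) = -8 + 2*d**(5/2))
q(E(8, -12)) - 1*(-42015) = (-8 + 2*(-8 - 12 - 1*8)**(5/2)) - 1*(-42015) = (-8 + 2*(-8 - 12 - 8)**(5/2)) + 42015 = (-8 + 2*(-28)**(5/2)) + 42015 = (-8 + 2*(1568*I*sqrt(7))) + 42015 = (-8 + 3136*I*sqrt(7)) + 42015 = 42007 + 3136*I*sqrt(7)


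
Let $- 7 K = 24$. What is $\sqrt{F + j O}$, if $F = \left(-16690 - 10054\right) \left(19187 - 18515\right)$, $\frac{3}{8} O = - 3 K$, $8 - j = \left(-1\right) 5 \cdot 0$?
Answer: $\frac{2896 i \sqrt{105}}{7} \approx 4239.3 i$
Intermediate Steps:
$K = - \frac{24}{7}$ ($K = \left(- \frac{1}{7}\right) 24 = - \frac{24}{7} \approx -3.4286$)
$j = 8$ ($j = 8 - \left(-1\right) 5 \cdot 0 = 8 - \left(-5\right) 0 = 8 - 0 = 8 + 0 = 8$)
$O = \frac{192}{7}$ ($O = \frac{8 \left(\left(-3\right) \left(- \frac{24}{7}\right)\right)}{3} = \frac{8}{3} \cdot \frac{72}{7} = \frac{192}{7} \approx 27.429$)
$F = -17971968$ ($F = \left(-26744\right) 672 = -17971968$)
$\sqrt{F + j O} = \sqrt{-17971968 + 8 \cdot \frac{192}{7}} = \sqrt{-17971968 + \frac{1536}{7}} = \sqrt{- \frac{125802240}{7}} = \frac{2896 i \sqrt{105}}{7}$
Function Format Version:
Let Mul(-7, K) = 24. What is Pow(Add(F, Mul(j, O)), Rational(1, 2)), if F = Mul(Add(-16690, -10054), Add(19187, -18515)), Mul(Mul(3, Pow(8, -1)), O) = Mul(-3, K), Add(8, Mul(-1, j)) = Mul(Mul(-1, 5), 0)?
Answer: Mul(Rational(2896, 7), I, Pow(105, Rational(1, 2))) ≈ Mul(4239.3, I)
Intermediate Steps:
K = Rational(-24, 7) (K = Mul(Rational(-1, 7), 24) = Rational(-24, 7) ≈ -3.4286)
j = 8 (j = Add(8, Mul(-1, Mul(Mul(-1, 5), 0))) = Add(8, Mul(-1, Mul(-5, 0))) = Add(8, Mul(-1, 0)) = Add(8, 0) = 8)
O = Rational(192, 7) (O = Mul(Rational(8, 3), Mul(-3, Rational(-24, 7))) = Mul(Rational(8, 3), Rational(72, 7)) = Rational(192, 7) ≈ 27.429)
F = -17971968 (F = Mul(-26744, 672) = -17971968)
Pow(Add(F, Mul(j, O)), Rational(1, 2)) = Pow(Add(-17971968, Mul(8, Rational(192, 7))), Rational(1, 2)) = Pow(Add(-17971968, Rational(1536, 7)), Rational(1, 2)) = Pow(Rational(-125802240, 7), Rational(1, 2)) = Mul(Rational(2896, 7), I, Pow(105, Rational(1, 2)))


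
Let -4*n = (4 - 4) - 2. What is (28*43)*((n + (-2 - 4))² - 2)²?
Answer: 3843469/4 ≈ 9.6087e+5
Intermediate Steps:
n = ½ (n = -((4 - 4) - 2)/4 = -(0 - 2)/4 = -¼*(-2) = ½ ≈ 0.50000)
(28*43)*((n + (-2 - 4))² - 2)² = (28*43)*((½ + (-2 - 4))² - 2)² = 1204*((½ - 6)² - 2)² = 1204*((-11/2)² - 2)² = 1204*(121/4 - 2)² = 1204*(113/4)² = 1204*(12769/16) = 3843469/4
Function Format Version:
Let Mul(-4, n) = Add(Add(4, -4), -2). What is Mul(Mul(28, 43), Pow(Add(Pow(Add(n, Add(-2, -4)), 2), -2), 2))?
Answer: Rational(3843469, 4) ≈ 9.6087e+5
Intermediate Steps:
n = Rational(1, 2) (n = Mul(Rational(-1, 4), Add(Add(4, -4), -2)) = Mul(Rational(-1, 4), Add(0, -2)) = Mul(Rational(-1, 4), -2) = Rational(1, 2) ≈ 0.50000)
Mul(Mul(28, 43), Pow(Add(Pow(Add(n, Add(-2, -4)), 2), -2), 2)) = Mul(Mul(28, 43), Pow(Add(Pow(Add(Rational(1, 2), Add(-2, -4)), 2), -2), 2)) = Mul(1204, Pow(Add(Pow(Add(Rational(1, 2), -6), 2), -2), 2)) = Mul(1204, Pow(Add(Pow(Rational(-11, 2), 2), -2), 2)) = Mul(1204, Pow(Add(Rational(121, 4), -2), 2)) = Mul(1204, Pow(Rational(113, 4), 2)) = Mul(1204, Rational(12769, 16)) = Rational(3843469, 4)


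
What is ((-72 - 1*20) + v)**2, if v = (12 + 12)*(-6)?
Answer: 55696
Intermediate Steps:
v = -144 (v = 24*(-6) = -144)
((-72 - 1*20) + v)**2 = ((-72 - 1*20) - 144)**2 = ((-72 - 20) - 144)**2 = (-92 - 144)**2 = (-236)**2 = 55696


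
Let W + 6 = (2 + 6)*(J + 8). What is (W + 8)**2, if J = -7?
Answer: 100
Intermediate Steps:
W = 2 (W = -6 + (2 + 6)*(-7 + 8) = -6 + 8*1 = -6 + 8 = 2)
(W + 8)**2 = (2 + 8)**2 = 10**2 = 100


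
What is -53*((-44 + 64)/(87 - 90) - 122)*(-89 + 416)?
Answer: 2229922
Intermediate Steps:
-53*((-44 + 64)/(87 - 90) - 122)*(-89 + 416) = -53*(20/(-3) - 122)*327 = -53*(20*(-1/3) - 122)*327 = -53*(-20/3 - 122)*327 = -(-20458)*327/3 = -53*(-42074) = 2229922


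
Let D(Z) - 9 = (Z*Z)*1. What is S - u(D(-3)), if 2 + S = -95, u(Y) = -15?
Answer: -82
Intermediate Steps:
D(Z) = 9 + Z² (D(Z) = 9 + (Z*Z)*1 = 9 + Z²*1 = 9 + Z²)
S = -97 (S = -2 - 95 = -97)
S - u(D(-3)) = -97 - 1*(-15) = -97 + 15 = -82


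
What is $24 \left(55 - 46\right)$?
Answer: $216$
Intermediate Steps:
$24 \left(55 - 46\right) = 24 \cdot 9 = 216$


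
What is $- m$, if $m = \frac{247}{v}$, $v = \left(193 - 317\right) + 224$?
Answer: $- \frac{247}{100} \approx -2.47$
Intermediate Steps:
$v = 100$ ($v = -124 + 224 = 100$)
$m = \frac{247}{100} \approx 2.47$
$- m = \left(-1\right) \frac{247}{100} = - \frac{247}{100}$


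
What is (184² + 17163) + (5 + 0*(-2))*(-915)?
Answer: 46444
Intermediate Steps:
(184² + 17163) + (5 + 0*(-2))*(-915) = (33856 + 17163) + (5 + 0)*(-915) = 51019 + 5*(-915) = 51019 - 4575 = 46444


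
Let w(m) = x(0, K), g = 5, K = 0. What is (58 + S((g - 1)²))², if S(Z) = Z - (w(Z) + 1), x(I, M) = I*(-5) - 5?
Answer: 6084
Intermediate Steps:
x(I, M) = -5 - 5*I (x(I, M) = -5*I - 5 = -5 - 5*I)
w(m) = -5 (w(m) = -5 - 5*0 = -5 + 0 = -5)
S(Z) = 4 + Z (S(Z) = Z - (-5 + 1) = Z - 1*(-4) = Z + 4 = 4 + Z)
(58 + S((g - 1)²))² = (58 + (4 + (5 - 1)²))² = (58 + (4 + 4²))² = (58 + (4 + 16))² = (58 + 20)² = 78² = 6084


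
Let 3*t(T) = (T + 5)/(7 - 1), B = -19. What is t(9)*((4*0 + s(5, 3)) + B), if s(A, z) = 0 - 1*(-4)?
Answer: -35/3 ≈ -11.667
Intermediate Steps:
s(A, z) = 4 (s(A, z) = 0 + 4 = 4)
t(T) = 5/18 + T/18 (t(T) = ((T + 5)/(7 - 1))/3 = ((5 + T)/6)/3 = ((5 + T)*(⅙))/3 = (⅚ + T/6)/3 = 5/18 + T/18)
t(9)*((4*0 + s(5, 3)) + B) = (5/18 + (1/18)*9)*((4*0 + 4) - 19) = (5/18 + ½)*((0 + 4) - 19) = 7*(4 - 19)/9 = (7/9)*(-15) = -35/3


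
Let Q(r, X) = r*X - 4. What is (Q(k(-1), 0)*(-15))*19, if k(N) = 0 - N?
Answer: 1140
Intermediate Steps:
k(N) = -N
Q(r, X) = -4 + X*r (Q(r, X) = X*r - 4 = -4 + X*r)
(Q(k(-1), 0)*(-15))*19 = ((-4 + 0*(-1*(-1)))*(-15))*19 = ((-4 + 0*1)*(-15))*19 = ((-4 + 0)*(-15))*19 = -4*(-15)*19 = 60*19 = 1140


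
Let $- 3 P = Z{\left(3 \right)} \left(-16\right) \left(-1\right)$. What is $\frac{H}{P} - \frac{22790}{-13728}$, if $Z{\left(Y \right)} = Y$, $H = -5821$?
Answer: $\frac{627151}{1716} \approx 365.47$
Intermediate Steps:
$P = -16$ ($P = - \frac{3 \left(-16\right) \left(-1\right)}{3} = - \frac{\left(-48\right) \left(-1\right)}{3} = \left(- \frac{1}{3}\right) 48 = -16$)
$\frac{H}{P} - \frac{22790}{-13728} = - \frac{5821}{-16} - \frac{22790}{-13728} = \left(-5821\right) \left(- \frac{1}{16}\right) - - \frac{11395}{6864} = \frac{5821}{16} + \frac{11395}{6864} = \frac{627151}{1716}$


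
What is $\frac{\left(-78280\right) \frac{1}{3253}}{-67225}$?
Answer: $\frac{15656}{43736585} \approx 0.00035796$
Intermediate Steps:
$\frac{\left(-78280\right) \frac{1}{3253}}{-67225} = \left(-78280\right) \frac{1}{3253} \left(- \frac{1}{67225}\right) = \left(- \frac{78280}{3253}\right) \left(- \frac{1}{67225}\right) = \frac{15656}{43736585}$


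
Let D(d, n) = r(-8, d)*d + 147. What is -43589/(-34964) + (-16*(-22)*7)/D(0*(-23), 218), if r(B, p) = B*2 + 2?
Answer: 13222697/734244 ≈ 18.009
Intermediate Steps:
r(B, p) = 2 + 2*B (r(B, p) = 2*B + 2 = 2 + 2*B)
D(d, n) = 147 - 14*d (D(d, n) = (2 + 2*(-8))*d + 147 = (2 - 16)*d + 147 = -14*d + 147 = 147 - 14*d)
-43589/(-34964) + (-16*(-22)*7)/D(0*(-23), 218) = -43589/(-34964) + (-16*(-22)*7)/(147 - 0*(-23)) = -43589*(-1/34964) + (352*7)/(147 - 14*0) = 43589/34964 + 2464/(147 + 0) = 43589/34964 + 2464/147 = 43589/34964 + 2464*(1/147) = 43589/34964 + 352/21 = 13222697/734244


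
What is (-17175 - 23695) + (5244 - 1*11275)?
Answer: -46901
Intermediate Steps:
(-17175 - 23695) + (5244 - 1*11275) = -40870 + (5244 - 11275) = -40870 - 6031 = -46901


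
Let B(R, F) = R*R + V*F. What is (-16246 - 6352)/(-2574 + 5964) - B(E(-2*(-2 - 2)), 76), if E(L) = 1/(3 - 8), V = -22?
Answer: 14113366/8475 ≈ 1665.3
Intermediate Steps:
E(L) = -⅕ (E(L) = 1/(-5) = -⅕)
B(R, F) = R² - 22*F (B(R, F) = R*R - 22*F = R² - 22*F)
(-16246 - 6352)/(-2574 + 5964) - B(E(-2*(-2 - 2)), 76) = (-16246 - 6352)/(-2574 + 5964) - ((-⅕)² - 22*76) = -22598/3390 - (1/25 - 1672) = -22598*1/3390 - 1*(-41799/25) = -11299/1695 + 41799/25 = 14113366/8475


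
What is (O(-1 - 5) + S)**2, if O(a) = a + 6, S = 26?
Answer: 676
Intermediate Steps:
O(a) = 6 + a
(O(-1 - 5) + S)**2 = ((6 + (-1 - 5)) + 26)**2 = ((6 - 6) + 26)**2 = (0 + 26)**2 = 26**2 = 676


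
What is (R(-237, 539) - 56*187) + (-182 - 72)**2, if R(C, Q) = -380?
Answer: 53664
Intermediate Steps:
(R(-237, 539) - 56*187) + (-182 - 72)**2 = (-380 - 56*187) + (-182 - 72)**2 = (-380 - 10472) + (-254)**2 = -10852 + 64516 = 53664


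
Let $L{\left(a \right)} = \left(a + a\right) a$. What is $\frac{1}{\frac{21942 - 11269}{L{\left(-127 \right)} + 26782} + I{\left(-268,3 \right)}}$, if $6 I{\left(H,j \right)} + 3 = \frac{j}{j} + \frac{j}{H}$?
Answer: $- \frac{3955680}{610849} \approx -6.4757$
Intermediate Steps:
$L{\left(a \right)} = 2 a^{2}$ ($L{\left(a \right)} = 2 a a = 2 a^{2}$)
$I{\left(H,j \right)} = - \frac{1}{3} + \frac{j}{6 H}$ ($I{\left(H,j \right)} = - \frac{1}{2} + \frac{\frac{j}{j} + \frac{j}{H}}{6} = - \frac{1}{2} + \frac{1 + \frac{j}{H}}{6} = - \frac{1}{2} + \left(\frac{1}{6} + \frac{j}{6 H}\right) = - \frac{1}{3} + \frac{j}{6 H}$)
$\frac{1}{\frac{21942 - 11269}{L{\left(-127 \right)} + 26782} + I{\left(-268,3 \right)}} = \frac{1}{\frac{21942 - 11269}{2 \left(-127\right)^{2} + 26782} + \frac{3 - -536}{6 \left(-268\right)}} = \frac{1}{\frac{10673}{2 \cdot 16129 + 26782} + \frac{1}{6} \left(- \frac{1}{268}\right) \left(3 + 536\right)} = \frac{1}{\frac{10673}{32258 + 26782} + \frac{1}{6} \left(- \frac{1}{268}\right) 539} = \frac{1}{\frac{10673}{59040} - \frac{539}{1608}} = \frac{1}{- \frac{610849}{3955680}} = - \frac{3955680}{610849}$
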